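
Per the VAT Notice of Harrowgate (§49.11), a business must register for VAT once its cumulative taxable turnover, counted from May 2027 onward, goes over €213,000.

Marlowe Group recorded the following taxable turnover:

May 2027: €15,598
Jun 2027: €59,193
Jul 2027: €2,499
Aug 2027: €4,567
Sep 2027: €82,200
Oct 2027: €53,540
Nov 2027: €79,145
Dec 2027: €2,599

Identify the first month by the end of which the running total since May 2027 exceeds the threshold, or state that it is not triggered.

Oct 2027

Through May 2027: €15,598
Through Jun 2027: €74,791
Through Jul 2027: €77,290
Through Aug 2027: €81,857
Through Sep 2027: €164,057
Through Oct 2027: €217,597 ← exceeds threshold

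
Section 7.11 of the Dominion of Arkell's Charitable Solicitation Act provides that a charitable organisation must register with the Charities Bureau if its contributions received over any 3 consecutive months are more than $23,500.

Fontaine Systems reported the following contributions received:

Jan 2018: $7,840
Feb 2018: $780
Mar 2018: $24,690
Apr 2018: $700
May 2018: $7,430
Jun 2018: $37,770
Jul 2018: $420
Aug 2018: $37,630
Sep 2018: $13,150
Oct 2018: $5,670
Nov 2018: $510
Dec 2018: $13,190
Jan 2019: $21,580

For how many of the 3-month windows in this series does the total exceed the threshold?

Jan 2018–Mar 2018: $7,840 + $780 + $24,690 = $33,310 (over)
Feb 2018–Apr 2018: $780 + $24,690 + $700 = $26,170 (over)
Mar 2018–May 2018: $24,690 + $700 + $7,430 = $32,820 (over)
Apr 2018–Jun 2018: $700 + $7,430 + $37,770 = $45,900 (over)
May 2018–Jul 2018: $7,430 + $37,770 + $420 = $45,620 (over)
Jun 2018–Aug 2018: $37,770 + $420 + $37,630 = $75,820 (over)
Jul 2018–Sep 2018: $420 + $37,630 + $13,150 = $51,200 (over)
Aug 2018–Oct 2018: $37,630 + $13,150 + $5,670 = $56,450 (over)
Sep 2018–Nov 2018: $13,150 + $5,670 + $510 = $19,330 (under)
Oct 2018–Dec 2018: $5,670 + $510 + $13,190 = $19,370 (under)
Nov 2018–Jan 2019: $510 + $13,190 + $21,580 = $35,280 (over)
9 windows exceed the threshold.

9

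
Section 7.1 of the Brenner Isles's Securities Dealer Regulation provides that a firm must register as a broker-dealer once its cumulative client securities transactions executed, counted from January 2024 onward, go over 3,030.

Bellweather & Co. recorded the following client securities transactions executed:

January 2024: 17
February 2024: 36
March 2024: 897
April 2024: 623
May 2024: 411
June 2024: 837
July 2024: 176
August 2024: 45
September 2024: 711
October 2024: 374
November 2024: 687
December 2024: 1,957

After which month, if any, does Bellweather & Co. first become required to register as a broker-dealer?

August 2024

Through January 2024: 17
Through February 2024: 53
Through March 2024: 950
Through April 2024: 1,573
Through May 2024: 1,984
Through June 2024: 2,821
Through July 2024: 2,997
Through August 2024: 3,042 ← exceeds threshold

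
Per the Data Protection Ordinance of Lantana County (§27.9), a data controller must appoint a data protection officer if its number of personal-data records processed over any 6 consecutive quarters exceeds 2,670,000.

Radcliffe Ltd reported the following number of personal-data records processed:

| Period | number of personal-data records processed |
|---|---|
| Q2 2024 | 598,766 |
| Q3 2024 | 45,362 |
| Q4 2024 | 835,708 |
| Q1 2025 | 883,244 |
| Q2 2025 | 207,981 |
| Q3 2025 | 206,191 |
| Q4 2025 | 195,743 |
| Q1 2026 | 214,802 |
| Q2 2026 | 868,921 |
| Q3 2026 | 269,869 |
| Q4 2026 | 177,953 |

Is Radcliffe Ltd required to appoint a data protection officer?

Yes

Q2 2024–Q3 2025: 598,766 + 45,362 + 835,708 + 883,244 + 207,981 + 206,191 = 2,777,252 (over)
Q3 2024–Q4 2025: 45,362 + 835,708 + 883,244 + 207,981 + 206,191 + 195,743 = 2,374,229 (under)
Q4 2024–Q1 2026: 835,708 + 883,244 + 207,981 + 206,191 + 195,743 + 214,802 = 2,543,669 (under)
Q1 2025–Q2 2026: 883,244 + 207,981 + 206,191 + 195,743 + 214,802 + 868,921 = 2,576,882 (under)
Q2 2025–Q3 2026: 207,981 + 206,191 + 195,743 + 214,802 + 868,921 + 269,869 = 1,963,507 (under)
Q3 2025–Q4 2026: 206,191 + 195,743 + 214,802 + 868,921 + 269,869 + 177,953 = 1,933,479 (under)
At least one window exceeds 2,670,000.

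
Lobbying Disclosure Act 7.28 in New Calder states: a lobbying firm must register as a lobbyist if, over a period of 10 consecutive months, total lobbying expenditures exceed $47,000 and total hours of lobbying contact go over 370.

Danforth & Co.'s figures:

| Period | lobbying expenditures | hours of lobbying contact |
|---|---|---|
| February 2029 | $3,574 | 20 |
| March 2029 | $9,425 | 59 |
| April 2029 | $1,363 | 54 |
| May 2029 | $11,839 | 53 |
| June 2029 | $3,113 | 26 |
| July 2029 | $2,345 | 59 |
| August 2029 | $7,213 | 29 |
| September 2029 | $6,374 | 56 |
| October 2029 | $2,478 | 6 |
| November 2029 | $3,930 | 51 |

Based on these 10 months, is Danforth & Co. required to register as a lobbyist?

Yes

Total lobbying expenditures: $3,574 + $9,425 + $1,363 + $11,839 + $3,113 + $2,345 + $7,213 + $6,374 + $2,478 + $3,930 = $51,654 (> $47,000).
Total hours of lobbying contact: 20 + 59 + 54 + 53 + 26 + 59 + 29 + 56 + 6 + 51 = 413 (> 370).
The test is 'and': both thresholds are exceeded.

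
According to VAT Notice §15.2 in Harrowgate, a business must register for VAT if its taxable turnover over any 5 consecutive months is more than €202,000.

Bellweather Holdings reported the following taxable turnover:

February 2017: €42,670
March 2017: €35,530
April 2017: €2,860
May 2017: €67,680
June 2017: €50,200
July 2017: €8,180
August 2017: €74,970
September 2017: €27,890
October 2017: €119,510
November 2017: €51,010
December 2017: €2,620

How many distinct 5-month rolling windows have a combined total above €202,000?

5

February 2017–June 2017: €42,670 + €35,530 + €2,860 + €67,680 + €50,200 = €198,940 (under)
March 2017–July 2017: €35,530 + €2,860 + €67,680 + €50,200 + €8,180 = €164,450 (under)
April 2017–August 2017: €2,860 + €67,680 + €50,200 + €8,180 + €74,970 = €203,890 (over)
May 2017–September 2017: €67,680 + €50,200 + €8,180 + €74,970 + €27,890 = €228,920 (over)
June 2017–October 2017: €50,200 + €8,180 + €74,970 + €27,890 + €119,510 = €280,750 (over)
July 2017–November 2017: €8,180 + €74,970 + €27,890 + €119,510 + €51,010 = €281,560 (over)
August 2017–December 2017: €74,970 + €27,890 + €119,510 + €51,010 + €2,620 = €276,000 (over)
5 windows exceed the threshold.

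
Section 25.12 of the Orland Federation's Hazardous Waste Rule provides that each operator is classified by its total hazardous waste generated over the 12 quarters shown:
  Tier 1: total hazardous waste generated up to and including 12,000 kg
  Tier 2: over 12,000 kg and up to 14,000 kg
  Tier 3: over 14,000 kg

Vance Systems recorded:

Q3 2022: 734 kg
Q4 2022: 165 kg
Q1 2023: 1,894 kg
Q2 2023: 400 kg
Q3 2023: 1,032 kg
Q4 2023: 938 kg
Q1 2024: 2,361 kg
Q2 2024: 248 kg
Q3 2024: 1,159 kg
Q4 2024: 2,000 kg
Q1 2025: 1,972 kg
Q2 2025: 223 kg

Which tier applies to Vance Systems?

Tier 2

Total hazardous waste generated: 734 kg + 165 kg + 1,894 kg + 400 kg + 1,032 kg + 938 kg + 2,361 kg + 248 kg + 1,159 kg + 2,000 kg + 1,972 kg + 223 kg = 13,126 kg.
12,000 kg < 13,126 kg ≤ 14,000 kg, so Tier 2 applies.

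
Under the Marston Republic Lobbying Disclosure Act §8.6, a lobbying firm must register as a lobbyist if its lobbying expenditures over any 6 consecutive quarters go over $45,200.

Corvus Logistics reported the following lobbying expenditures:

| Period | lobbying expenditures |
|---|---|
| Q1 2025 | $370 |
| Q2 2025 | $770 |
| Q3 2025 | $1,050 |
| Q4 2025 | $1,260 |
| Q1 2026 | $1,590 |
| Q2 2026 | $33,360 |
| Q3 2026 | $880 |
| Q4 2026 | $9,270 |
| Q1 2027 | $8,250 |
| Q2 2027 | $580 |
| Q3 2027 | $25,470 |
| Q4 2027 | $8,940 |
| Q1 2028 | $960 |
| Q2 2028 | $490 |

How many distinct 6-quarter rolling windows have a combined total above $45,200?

Q1 2025–Q2 2026: $370 + $770 + $1,050 + $1,260 + $1,590 + $33,360 = $38,400 (under)
Q2 2025–Q3 2026: $770 + $1,050 + $1,260 + $1,590 + $33,360 + $880 = $38,910 (under)
Q3 2025–Q4 2026: $1,050 + $1,260 + $1,590 + $33,360 + $880 + $9,270 = $47,410 (over)
Q4 2025–Q1 2027: $1,260 + $1,590 + $33,360 + $880 + $9,270 + $8,250 = $54,610 (over)
Q1 2026–Q2 2027: $1,590 + $33,360 + $880 + $9,270 + $8,250 + $580 = $53,930 (over)
Q2 2026–Q3 2027: $33,360 + $880 + $9,270 + $8,250 + $580 + $25,470 = $77,810 (over)
Q3 2026–Q4 2027: $880 + $9,270 + $8,250 + $580 + $25,470 + $8,940 = $53,390 (over)
Q4 2026–Q1 2028: $9,270 + $8,250 + $580 + $25,470 + $8,940 + $960 = $53,470 (over)
Q1 2027–Q2 2028: $8,250 + $580 + $25,470 + $8,940 + $960 + $490 = $44,690 (under)
6 windows exceed the threshold.

6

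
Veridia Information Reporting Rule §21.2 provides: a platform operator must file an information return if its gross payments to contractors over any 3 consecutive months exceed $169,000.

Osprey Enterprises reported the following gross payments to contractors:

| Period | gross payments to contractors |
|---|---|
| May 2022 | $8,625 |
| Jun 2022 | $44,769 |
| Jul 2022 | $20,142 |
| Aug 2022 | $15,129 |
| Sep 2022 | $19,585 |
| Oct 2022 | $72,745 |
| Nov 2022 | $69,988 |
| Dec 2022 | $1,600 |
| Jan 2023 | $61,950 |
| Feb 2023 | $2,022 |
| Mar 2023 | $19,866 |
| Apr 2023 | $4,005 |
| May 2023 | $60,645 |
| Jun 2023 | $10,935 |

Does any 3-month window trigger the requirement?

May 2022–Jul 2022: $8,625 + $44,769 + $20,142 = $73,536 (under)
Jun 2022–Aug 2022: $44,769 + $20,142 + $15,129 = $80,040 (under)
Jul 2022–Sep 2022: $20,142 + $15,129 + $19,585 = $54,856 (under)
Aug 2022–Oct 2022: $15,129 + $19,585 + $72,745 = $107,459 (under)
Sep 2022–Nov 2022: $19,585 + $72,745 + $69,988 = $162,318 (under)
Oct 2022–Dec 2022: $72,745 + $69,988 + $1,600 = $144,333 (under)
Nov 2022–Jan 2023: $69,988 + $1,600 + $61,950 = $133,538 (under)
Dec 2022–Feb 2023: $1,600 + $61,950 + $2,022 = $65,572 (under)
Jan 2023–Mar 2023: $61,950 + $2,022 + $19,866 = $83,838 (under)
Feb 2023–Apr 2023: $2,022 + $19,866 + $4,005 = $25,893 (under)
Mar 2023–May 2023: $19,866 + $4,005 + $60,645 = $84,516 (under)
Apr 2023–Jun 2023: $4,005 + $60,645 + $10,935 = $75,585 (under)
No window exceeds $169,000.

No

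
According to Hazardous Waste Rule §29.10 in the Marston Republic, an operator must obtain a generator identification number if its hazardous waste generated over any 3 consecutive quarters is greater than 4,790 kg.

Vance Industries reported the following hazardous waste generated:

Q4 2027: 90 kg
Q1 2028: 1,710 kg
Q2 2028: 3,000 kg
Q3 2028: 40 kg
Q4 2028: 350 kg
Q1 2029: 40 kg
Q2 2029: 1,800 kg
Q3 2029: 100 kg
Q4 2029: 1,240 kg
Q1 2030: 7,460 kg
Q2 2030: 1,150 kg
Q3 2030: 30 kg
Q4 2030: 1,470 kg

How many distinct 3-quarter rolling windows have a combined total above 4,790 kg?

Q4 2027–Q2 2028: 90 kg + 1,710 kg + 3,000 kg = 4,800 kg (over)
Q1 2028–Q3 2028: 1,710 kg + 3,000 kg + 40 kg = 4,750 kg (under)
Q2 2028–Q4 2028: 3,000 kg + 40 kg + 350 kg = 3,390 kg (under)
Q3 2028–Q1 2029: 40 kg + 350 kg + 40 kg = 430 kg (under)
Q4 2028–Q2 2029: 350 kg + 40 kg + 1,800 kg = 2,190 kg (under)
Q1 2029–Q3 2029: 40 kg + 1,800 kg + 100 kg = 1,940 kg (under)
Q2 2029–Q4 2029: 1,800 kg + 100 kg + 1,240 kg = 3,140 kg (under)
Q3 2029–Q1 2030: 100 kg + 1,240 kg + 7,460 kg = 8,800 kg (over)
Q4 2029–Q2 2030: 1,240 kg + 7,460 kg + 1,150 kg = 9,850 kg (over)
Q1 2030–Q3 2030: 7,460 kg + 1,150 kg + 30 kg = 8,640 kg (over)
Q2 2030–Q4 2030: 1,150 kg + 30 kg + 1,470 kg = 2,650 kg (under)
4 windows exceed the threshold.

4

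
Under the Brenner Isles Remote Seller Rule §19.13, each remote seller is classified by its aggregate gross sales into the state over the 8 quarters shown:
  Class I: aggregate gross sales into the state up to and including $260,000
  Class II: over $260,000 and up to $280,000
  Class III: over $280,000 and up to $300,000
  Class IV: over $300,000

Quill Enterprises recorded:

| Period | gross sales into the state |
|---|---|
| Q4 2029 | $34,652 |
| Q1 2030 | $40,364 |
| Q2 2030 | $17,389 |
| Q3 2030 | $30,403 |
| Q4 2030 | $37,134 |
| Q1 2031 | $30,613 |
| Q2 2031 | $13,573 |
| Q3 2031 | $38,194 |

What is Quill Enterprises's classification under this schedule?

Aggregate gross sales into the state: $34,652 + $40,364 + $17,389 + $30,403 + $37,134 + $30,613 + $13,573 + $38,194 = $242,322.
$242,322 ≤ $260,000, so Class I applies.

Class I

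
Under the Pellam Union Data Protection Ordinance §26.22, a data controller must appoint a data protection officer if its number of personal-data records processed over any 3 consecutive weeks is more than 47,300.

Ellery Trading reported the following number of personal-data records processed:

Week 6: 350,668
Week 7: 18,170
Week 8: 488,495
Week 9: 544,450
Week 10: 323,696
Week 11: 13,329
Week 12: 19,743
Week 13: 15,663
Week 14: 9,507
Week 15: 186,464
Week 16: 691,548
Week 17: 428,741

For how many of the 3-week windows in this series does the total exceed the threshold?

9

Week 6–Week 8: 350,668 + 18,170 + 488,495 = 857,333 (over)
Week 7–Week 9: 18,170 + 488,495 + 544,450 = 1,051,115 (over)
Week 8–Week 10: 488,495 + 544,450 + 323,696 = 1,356,641 (over)
Week 9–Week 11: 544,450 + 323,696 + 13,329 = 881,475 (over)
Week 10–Week 12: 323,696 + 13,329 + 19,743 = 356,768 (over)
Week 11–Week 13: 13,329 + 19,743 + 15,663 = 48,735 (over)
Week 12–Week 14: 19,743 + 15,663 + 9,507 = 44,913 (under)
Week 13–Week 15: 15,663 + 9,507 + 186,464 = 211,634 (over)
Week 14–Week 16: 9,507 + 186,464 + 691,548 = 887,519 (over)
Week 15–Week 17: 186,464 + 691,548 + 428,741 = 1,306,753 (over)
9 windows exceed the threshold.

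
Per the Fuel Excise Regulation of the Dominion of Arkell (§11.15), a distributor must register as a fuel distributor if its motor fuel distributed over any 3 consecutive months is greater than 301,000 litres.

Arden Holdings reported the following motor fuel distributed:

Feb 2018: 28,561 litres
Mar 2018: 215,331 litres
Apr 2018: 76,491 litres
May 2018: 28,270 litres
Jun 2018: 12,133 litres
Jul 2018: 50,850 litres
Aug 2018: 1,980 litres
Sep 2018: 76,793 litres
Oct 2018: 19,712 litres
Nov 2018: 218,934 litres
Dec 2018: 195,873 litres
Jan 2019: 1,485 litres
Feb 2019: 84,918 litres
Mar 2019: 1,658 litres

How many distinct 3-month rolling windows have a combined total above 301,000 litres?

Feb 2018–Apr 2018: 28,561 litres + 215,331 litres + 76,491 litres = 320,383 litres (over)
Mar 2018–May 2018: 215,331 litres + 76,491 litres + 28,270 litres = 320,092 litres (over)
Apr 2018–Jun 2018: 76,491 litres + 28,270 litres + 12,133 litres = 116,894 litres (under)
May 2018–Jul 2018: 28,270 litres + 12,133 litres + 50,850 litres = 91,253 litres (under)
Jun 2018–Aug 2018: 12,133 litres + 50,850 litres + 1,980 litres = 64,963 litres (under)
Jul 2018–Sep 2018: 50,850 litres + 1,980 litres + 76,793 litres = 129,623 litres (under)
Aug 2018–Oct 2018: 1,980 litres + 76,793 litres + 19,712 litres = 98,485 litres (under)
Sep 2018–Nov 2018: 76,793 litres + 19,712 litres + 218,934 litres = 315,439 litres (over)
Oct 2018–Dec 2018: 19,712 litres + 218,934 litres + 195,873 litres = 434,519 litres (over)
Nov 2018–Jan 2019: 218,934 litres + 195,873 litres + 1,485 litres = 416,292 litres (over)
Dec 2018–Feb 2019: 195,873 litres + 1,485 litres + 84,918 litres = 282,276 litres (under)
Jan 2019–Mar 2019: 1,485 litres + 84,918 litres + 1,658 litres = 88,061 litres (under)
5 windows exceed the threshold.

5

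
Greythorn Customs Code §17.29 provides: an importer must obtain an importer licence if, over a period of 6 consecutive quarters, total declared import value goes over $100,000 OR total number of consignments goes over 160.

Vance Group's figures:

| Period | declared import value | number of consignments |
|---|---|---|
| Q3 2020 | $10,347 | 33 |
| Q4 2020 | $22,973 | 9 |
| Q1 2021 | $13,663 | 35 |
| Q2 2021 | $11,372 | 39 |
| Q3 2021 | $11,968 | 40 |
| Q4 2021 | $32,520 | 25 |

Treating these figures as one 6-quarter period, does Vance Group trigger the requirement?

Yes

Total declared import value: $10,347 + $22,973 + $13,663 + $11,372 + $11,968 + $32,520 = $102,843 (> $100,000).
Total number of consignments: 33 + 9 + 35 + 39 + 40 + 25 = 181 (> 160).
The test is 'or': at least one threshold is exceeded.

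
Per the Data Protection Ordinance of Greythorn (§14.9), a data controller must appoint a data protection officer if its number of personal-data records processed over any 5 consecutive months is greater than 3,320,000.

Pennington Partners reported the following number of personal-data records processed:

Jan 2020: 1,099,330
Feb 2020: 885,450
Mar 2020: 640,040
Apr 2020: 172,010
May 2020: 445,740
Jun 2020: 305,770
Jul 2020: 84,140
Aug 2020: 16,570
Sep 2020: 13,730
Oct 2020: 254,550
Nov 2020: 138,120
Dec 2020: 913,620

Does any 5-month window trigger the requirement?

No

Jan 2020–May 2020: 1,099,330 + 885,450 + 640,040 + 172,010 + 445,740 = 3,242,570 (under)
Feb 2020–Jun 2020: 885,450 + 640,040 + 172,010 + 445,740 + 305,770 = 2,449,010 (under)
Mar 2020–Jul 2020: 640,040 + 172,010 + 445,740 + 305,770 + 84,140 = 1,647,700 (under)
Apr 2020–Aug 2020: 172,010 + 445,740 + 305,770 + 84,140 + 16,570 = 1,024,230 (under)
May 2020–Sep 2020: 445,740 + 305,770 + 84,140 + 16,570 + 13,730 = 865,950 (under)
Jun 2020–Oct 2020: 305,770 + 84,140 + 16,570 + 13,730 + 254,550 = 674,760 (under)
Jul 2020–Nov 2020: 84,140 + 16,570 + 13,730 + 254,550 + 138,120 = 507,110 (under)
Aug 2020–Dec 2020: 16,570 + 13,730 + 254,550 + 138,120 + 913,620 = 1,336,590 (under)
No window exceeds 3,320,000.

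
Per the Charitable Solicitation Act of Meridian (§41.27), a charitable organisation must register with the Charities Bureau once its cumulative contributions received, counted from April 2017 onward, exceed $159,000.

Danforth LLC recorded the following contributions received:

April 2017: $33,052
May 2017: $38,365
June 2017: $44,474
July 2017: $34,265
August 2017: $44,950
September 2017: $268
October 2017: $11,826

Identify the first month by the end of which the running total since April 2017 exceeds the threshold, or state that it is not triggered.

Through April 2017: $33,052
Through May 2017: $71,417
Through June 2017: $115,891
Through July 2017: $150,156
Through August 2017: $195,106 ← exceeds threshold

August 2017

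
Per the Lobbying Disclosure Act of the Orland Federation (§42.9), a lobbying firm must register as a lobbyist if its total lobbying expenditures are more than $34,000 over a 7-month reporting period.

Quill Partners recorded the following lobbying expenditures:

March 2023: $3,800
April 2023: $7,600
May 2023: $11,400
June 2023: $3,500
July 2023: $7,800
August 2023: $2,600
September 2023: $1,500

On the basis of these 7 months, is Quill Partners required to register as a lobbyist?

Total lobbying expenditures: $3,800 + $7,600 + $11,400 + $3,500 + $7,800 + $2,600 + $1,500 = $38,200.
$38,200 > $34,000, so the threshold is exceeded.

Yes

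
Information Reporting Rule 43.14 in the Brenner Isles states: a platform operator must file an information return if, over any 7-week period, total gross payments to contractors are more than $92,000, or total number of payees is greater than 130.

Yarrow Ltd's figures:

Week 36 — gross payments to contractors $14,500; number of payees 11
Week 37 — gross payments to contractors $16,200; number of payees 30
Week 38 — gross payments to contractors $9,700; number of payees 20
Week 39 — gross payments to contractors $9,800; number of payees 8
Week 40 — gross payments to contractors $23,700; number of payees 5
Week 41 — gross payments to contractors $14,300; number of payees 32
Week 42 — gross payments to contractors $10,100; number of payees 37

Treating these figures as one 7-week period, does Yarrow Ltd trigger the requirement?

Total gross payments to contractors: $14,500 + $16,200 + $9,700 + $9,800 + $23,700 + $14,300 + $10,100 = $98,300 (> $92,000).
Total number of payees: 11 + 30 + 20 + 8 + 5 + 32 + 37 = 143 (> 130).
The test is 'or': at least one threshold is exceeded.

Yes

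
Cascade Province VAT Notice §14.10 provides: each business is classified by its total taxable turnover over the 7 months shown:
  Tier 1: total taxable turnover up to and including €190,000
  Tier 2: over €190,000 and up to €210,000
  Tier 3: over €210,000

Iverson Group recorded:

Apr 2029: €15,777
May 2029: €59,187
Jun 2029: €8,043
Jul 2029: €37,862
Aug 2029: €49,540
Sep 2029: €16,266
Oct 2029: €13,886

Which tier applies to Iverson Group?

Tier 2

Total taxable turnover: €15,777 + €59,187 + €8,043 + €37,862 + €49,540 + €16,266 + €13,886 = €200,561.
€190,000 < €200,561 ≤ €210,000, so Tier 2 applies.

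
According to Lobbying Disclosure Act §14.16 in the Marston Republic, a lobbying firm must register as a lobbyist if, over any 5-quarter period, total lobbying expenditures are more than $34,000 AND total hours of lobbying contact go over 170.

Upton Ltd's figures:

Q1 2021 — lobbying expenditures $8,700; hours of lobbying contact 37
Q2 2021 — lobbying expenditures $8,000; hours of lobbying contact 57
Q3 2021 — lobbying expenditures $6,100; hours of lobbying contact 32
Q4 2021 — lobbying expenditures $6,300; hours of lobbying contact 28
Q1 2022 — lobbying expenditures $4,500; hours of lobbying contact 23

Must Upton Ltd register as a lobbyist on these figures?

Total lobbying expenditures: $8,700 + $8,000 + $6,100 + $6,300 + $4,500 = $33,600 (≤ $34,000).
Total hours of lobbying contact: 37 + 57 + 32 + 28 + 23 = 177 (> 170).
The test is 'and': the rule requires both, and at least one is not exceeded.

No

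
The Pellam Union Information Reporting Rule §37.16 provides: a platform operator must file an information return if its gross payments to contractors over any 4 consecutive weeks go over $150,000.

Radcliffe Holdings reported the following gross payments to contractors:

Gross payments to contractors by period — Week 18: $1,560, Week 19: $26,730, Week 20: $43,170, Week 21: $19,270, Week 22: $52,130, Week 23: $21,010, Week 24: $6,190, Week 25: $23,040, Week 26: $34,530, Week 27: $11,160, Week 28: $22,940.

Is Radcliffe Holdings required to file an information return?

No

Week 18–Week 21: $1,560 + $26,730 + $43,170 + $19,270 = $90,730 (under)
Week 19–Week 22: $26,730 + $43,170 + $19,270 + $52,130 = $141,300 (under)
Week 20–Week 23: $43,170 + $19,270 + $52,130 + $21,010 = $135,580 (under)
Week 21–Week 24: $19,270 + $52,130 + $21,010 + $6,190 = $98,600 (under)
Week 22–Week 25: $52,130 + $21,010 + $6,190 + $23,040 = $102,370 (under)
Week 23–Week 26: $21,010 + $6,190 + $23,040 + $34,530 = $84,770 (under)
Week 24–Week 27: $6,190 + $23,040 + $34,530 + $11,160 = $74,920 (under)
Week 25–Week 28: $23,040 + $34,530 + $11,160 + $22,940 = $91,670 (under)
No window exceeds $150,000.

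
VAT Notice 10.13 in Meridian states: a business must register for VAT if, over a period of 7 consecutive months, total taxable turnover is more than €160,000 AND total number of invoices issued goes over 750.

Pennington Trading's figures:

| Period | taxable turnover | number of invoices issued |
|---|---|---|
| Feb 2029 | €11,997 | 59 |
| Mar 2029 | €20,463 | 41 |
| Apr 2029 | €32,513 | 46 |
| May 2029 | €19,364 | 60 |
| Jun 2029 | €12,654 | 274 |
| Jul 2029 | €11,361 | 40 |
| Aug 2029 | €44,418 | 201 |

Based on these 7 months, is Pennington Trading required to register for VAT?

Total taxable turnover: €11,997 + €20,463 + €32,513 + €19,364 + €12,654 + €11,361 + €44,418 = €152,770 (≤ €160,000).
Total number of invoices issued: 59 + 41 + 46 + 60 + 274 + 40 + 201 = 721 (≤ 750).
The test is 'and': the rule requires both, and at least one is not exceeded.

No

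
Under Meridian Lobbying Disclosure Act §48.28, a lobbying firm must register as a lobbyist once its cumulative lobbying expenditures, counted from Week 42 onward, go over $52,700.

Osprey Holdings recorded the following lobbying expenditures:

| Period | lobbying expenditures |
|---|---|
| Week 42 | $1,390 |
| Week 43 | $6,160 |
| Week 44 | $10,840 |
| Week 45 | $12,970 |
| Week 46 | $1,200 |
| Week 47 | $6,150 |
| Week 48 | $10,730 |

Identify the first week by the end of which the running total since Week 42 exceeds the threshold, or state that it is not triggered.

Not triggered

Through Week 42: $1,390
Through Week 43: $7,550
Through Week 44: $18,390
Through Week 45: $31,360
Through Week 46: $32,560
Through Week 47: $38,710
Through Week 48: $49,440
Final cumulative total $49,440 ≤ $52,700; the threshold is never exceeded.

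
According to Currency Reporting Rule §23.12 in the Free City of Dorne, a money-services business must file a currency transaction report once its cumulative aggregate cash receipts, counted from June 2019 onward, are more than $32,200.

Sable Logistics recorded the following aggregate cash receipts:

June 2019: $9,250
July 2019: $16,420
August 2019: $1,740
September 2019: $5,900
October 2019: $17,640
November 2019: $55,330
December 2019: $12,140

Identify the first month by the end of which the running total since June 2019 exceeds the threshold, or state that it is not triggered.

Through June 2019: $9,250
Through July 2019: $25,670
Through August 2019: $27,410
Through September 2019: $33,310 ← exceeds threshold

September 2019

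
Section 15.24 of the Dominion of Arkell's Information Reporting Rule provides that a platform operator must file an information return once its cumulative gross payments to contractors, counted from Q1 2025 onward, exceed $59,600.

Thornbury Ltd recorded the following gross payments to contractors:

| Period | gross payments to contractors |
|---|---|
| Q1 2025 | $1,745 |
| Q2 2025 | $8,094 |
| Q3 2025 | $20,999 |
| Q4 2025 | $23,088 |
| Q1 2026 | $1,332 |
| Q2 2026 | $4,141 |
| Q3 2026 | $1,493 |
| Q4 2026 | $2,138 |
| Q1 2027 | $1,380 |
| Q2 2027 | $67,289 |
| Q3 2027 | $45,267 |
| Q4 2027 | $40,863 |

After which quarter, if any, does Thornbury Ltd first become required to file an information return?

Through Q1 2025: $1,745
Through Q2 2025: $9,839
Through Q3 2025: $30,838
Through Q4 2025: $53,926
Through Q1 2026: $55,258
Through Q2 2026: $59,399
Through Q3 2026: $60,892 ← exceeds threshold

Q3 2026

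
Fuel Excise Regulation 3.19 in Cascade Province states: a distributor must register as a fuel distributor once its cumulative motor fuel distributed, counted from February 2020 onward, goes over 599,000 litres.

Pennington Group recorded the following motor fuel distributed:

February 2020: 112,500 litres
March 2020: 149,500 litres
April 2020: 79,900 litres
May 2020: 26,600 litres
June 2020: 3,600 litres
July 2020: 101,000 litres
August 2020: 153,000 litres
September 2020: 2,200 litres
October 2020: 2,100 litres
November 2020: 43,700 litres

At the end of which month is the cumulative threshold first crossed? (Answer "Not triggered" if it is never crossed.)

Through February 2020: 112,500 litres
Through March 2020: 262,000 litres
Through April 2020: 341,900 litres
Through May 2020: 368,500 litres
Through June 2020: 372,100 litres
Through July 2020: 473,100 litres
Through August 2020: 626,100 litres ← exceeds threshold

August 2020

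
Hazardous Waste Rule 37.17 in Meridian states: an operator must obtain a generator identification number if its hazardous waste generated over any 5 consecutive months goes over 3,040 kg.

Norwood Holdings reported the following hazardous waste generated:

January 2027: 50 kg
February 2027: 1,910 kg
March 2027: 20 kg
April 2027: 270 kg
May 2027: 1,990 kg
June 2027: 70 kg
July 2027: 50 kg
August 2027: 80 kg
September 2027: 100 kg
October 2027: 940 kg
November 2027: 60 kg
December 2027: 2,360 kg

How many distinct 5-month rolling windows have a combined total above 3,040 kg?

January 2027–May 2027: 50 kg + 1,910 kg + 20 kg + 270 kg + 1,990 kg = 4,240 kg (over)
February 2027–June 2027: 1,910 kg + 20 kg + 270 kg + 1,990 kg + 70 kg = 4,260 kg (over)
March 2027–July 2027: 20 kg + 270 kg + 1,990 kg + 70 kg + 50 kg = 2,400 kg (under)
April 2027–August 2027: 270 kg + 1,990 kg + 70 kg + 50 kg + 80 kg = 2,460 kg (under)
May 2027–September 2027: 1,990 kg + 70 kg + 50 kg + 80 kg + 100 kg = 2,290 kg (under)
June 2027–October 2027: 70 kg + 50 kg + 80 kg + 100 kg + 940 kg = 1,240 kg (under)
July 2027–November 2027: 50 kg + 80 kg + 100 kg + 940 kg + 60 kg = 1,230 kg (under)
August 2027–December 2027: 80 kg + 100 kg + 940 kg + 60 kg + 2,360 kg = 3,540 kg (over)
3 windows exceed the threshold.

3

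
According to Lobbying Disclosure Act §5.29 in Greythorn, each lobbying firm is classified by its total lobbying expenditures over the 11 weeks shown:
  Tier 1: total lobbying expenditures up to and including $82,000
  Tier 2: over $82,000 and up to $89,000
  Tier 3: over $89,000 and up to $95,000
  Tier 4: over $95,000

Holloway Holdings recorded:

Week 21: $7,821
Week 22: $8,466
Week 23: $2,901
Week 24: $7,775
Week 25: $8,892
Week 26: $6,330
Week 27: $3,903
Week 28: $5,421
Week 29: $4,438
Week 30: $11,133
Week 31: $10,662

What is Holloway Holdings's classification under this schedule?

Tier 1

Total lobbying expenditures: $7,821 + $8,466 + $2,901 + $7,775 + $8,892 + $6,330 + $3,903 + $5,421 + $4,438 + $11,133 + $10,662 = $77,742.
$77,742 ≤ $82,000, so Tier 1 applies.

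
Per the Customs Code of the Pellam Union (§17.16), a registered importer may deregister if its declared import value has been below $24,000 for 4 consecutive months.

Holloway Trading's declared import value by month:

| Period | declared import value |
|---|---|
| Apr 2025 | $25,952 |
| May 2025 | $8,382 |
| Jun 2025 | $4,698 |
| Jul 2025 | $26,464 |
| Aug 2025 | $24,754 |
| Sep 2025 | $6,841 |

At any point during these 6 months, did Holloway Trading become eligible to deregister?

No

Months below $24,000: May 2025, Jun 2025, Sep 2025.
Longest run of consecutive months below the threshold: 2.
2 < 4, so Holloway Trading never became eligible.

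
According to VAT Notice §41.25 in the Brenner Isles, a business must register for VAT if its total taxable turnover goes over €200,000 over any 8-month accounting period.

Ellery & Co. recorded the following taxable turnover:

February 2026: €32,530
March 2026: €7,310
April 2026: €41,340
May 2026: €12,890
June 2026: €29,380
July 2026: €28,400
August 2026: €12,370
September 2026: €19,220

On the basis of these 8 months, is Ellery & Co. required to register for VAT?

No

Total taxable turnover: €32,530 + €7,310 + €41,340 + €12,890 + €29,380 + €28,400 + €12,370 + €19,220 = €183,440.
€183,440 ≤ €200,000, so the threshold is not exceeded.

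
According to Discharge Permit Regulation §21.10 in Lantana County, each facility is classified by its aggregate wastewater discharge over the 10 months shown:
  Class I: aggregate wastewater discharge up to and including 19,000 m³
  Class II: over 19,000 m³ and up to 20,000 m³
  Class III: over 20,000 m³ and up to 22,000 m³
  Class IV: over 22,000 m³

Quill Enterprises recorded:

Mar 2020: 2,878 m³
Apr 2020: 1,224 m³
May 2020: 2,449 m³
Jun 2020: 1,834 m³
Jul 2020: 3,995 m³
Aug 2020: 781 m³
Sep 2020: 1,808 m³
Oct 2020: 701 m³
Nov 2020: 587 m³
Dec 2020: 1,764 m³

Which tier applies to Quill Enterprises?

Class I

Aggregate wastewater discharge: 2,878 m³ + 1,224 m³ + 2,449 m³ + 1,834 m³ + 3,995 m³ + 781 m³ + 1,808 m³ + 701 m³ + 587 m³ + 1,764 m³ = 18,021 m³.
18,021 m³ ≤ 19,000 m³, so Class I applies.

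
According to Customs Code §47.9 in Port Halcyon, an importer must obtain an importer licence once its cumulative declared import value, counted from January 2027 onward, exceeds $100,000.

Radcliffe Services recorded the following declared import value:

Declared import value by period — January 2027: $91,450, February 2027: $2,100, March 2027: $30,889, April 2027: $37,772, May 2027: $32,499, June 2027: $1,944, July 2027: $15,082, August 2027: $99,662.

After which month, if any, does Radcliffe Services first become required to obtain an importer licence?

Through January 2027: $91,450
Through February 2027: $93,550
Through March 2027: $124,439 ← exceeds threshold

March 2027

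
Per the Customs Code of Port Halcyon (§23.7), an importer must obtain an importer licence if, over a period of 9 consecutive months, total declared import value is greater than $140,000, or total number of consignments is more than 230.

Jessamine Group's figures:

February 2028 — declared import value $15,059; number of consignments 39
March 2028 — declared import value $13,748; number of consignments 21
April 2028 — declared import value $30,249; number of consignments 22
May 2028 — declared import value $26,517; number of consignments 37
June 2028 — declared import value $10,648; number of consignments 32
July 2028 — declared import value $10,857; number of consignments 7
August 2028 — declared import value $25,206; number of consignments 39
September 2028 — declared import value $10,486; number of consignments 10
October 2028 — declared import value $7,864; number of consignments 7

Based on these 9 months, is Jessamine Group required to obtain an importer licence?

Total declared import value: $15,059 + $13,748 + $30,249 + $26,517 + $10,648 + $10,857 + $25,206 + $10,486 + $7,864 = $150,634 (> $140,000).
Total number of consignments: 39 + 21 + 22 + 37 + 32 + 7 + 39 + 10 + 7 = 214 (≤ 230).
The test is 'or': at least one threshold is exceeded.

Yes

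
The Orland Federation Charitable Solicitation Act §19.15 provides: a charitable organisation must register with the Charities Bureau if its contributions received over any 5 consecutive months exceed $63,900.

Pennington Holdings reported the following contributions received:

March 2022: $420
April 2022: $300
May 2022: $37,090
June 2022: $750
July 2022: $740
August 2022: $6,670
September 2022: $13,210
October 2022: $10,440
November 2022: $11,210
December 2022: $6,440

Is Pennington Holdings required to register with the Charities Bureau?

No

March 2022–July 2022: $420 + $300 + $37,090 + $750 + $740 = $39,300 (under)
April 2022–August 2022: $300 + $37,090 + $750 + $740 + $6,670 = $45,550 (under)
May 2022–September 2022: $37,090 + $750 + $740 + $6,670 + $13,210 = $58,460 (under)
June 2022–October 2022: $750 + $740 + $6,670 + $13,210 + $10,440 = $31,810 (under)
July 2022–November 2022: $740 + $6,670 + $13,210 + $10,440 + $11,210 = $42,270 (under)
August 2022–December 2022: $6,670 + $13,210 + $10,440 + $11,210 + $6,440 = $47,970 (under)
No window exceeds $63,900.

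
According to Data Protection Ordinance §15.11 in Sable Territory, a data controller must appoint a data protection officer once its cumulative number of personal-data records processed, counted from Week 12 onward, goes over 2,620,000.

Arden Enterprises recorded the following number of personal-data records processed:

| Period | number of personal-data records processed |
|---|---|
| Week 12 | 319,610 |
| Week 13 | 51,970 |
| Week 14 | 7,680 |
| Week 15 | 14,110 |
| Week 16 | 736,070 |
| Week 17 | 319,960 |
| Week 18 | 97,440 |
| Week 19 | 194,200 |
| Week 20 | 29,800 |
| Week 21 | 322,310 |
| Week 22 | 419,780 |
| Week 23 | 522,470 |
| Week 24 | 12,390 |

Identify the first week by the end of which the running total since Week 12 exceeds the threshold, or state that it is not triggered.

Through Week 12: 319,610
Through Week 13: 371,580
Through Week 14: 379,260
Through Week 15: 393,370
Through Week 16: 1,129,440
Through Week 17: 1,449,400
Through Week 18: 1,546,840
Through Week 19: 1,741,040
Through Week 20: 1,770,840
Through Week 21: 2,093,150
Through Week 22: 2,512,930
Through Week 23: 3,035,400 ← exceeds threshold

Week 23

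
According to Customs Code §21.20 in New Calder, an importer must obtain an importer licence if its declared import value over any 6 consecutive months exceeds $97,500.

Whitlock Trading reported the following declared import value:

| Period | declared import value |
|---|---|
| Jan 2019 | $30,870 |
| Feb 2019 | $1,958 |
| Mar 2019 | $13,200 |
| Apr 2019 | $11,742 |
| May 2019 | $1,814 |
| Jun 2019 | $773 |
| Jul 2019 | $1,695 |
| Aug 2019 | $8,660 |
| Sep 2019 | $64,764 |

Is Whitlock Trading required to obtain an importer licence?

No

Jan 2019–Jun 2019: $30,870 + $1,958 + $13,200 + $11,742 + $1,814 + $773 = $60,357 (under)
Feb 2019–Jul 2019: $1,958 + $13,200 + $11,742 + $1,814 + $773 + $1,695 = $31,182 (under)
Mar 2019–Aug 2019: $13,200 + $11,742 + $1,814 + $773 + $1,695 + $8,660 = $37,884 (under)
Apr 2019–Sep 2019: $11,742 + $1,814 + $773 + $1,695 + $8,660 + $64,764 = $89,448 (under)
No window exceeds $97,500.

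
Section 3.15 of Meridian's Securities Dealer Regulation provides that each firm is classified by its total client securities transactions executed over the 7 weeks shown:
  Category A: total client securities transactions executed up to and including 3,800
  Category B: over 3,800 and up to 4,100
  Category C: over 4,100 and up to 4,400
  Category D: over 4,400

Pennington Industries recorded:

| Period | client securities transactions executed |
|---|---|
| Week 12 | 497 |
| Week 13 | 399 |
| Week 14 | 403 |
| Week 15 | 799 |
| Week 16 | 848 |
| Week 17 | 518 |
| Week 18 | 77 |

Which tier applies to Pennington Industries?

Category A

Total client securities transactions executed: 497 + 399 + 403 + 799 + 848 + 518 + 77 = 3,541.
3,541 ≤ 3,800, so Category A applies.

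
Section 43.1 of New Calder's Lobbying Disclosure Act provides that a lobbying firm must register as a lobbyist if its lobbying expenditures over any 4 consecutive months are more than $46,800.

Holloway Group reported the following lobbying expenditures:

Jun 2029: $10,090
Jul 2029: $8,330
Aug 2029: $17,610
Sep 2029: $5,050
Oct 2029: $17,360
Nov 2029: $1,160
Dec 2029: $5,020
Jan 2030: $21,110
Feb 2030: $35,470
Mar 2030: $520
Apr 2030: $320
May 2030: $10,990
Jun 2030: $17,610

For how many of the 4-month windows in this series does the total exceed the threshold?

Jun 2029–Sep 2029: $10,090 + $8,330 + $17,610 + $5,050 = $41,080 (under)
Jul 2029–Oct 2029: $8,330 + $17,610 + $5,050 + $17,360 = $48,350 (over)
Aug 2029–Nov 2029: $17,610 + $5,050 + $17,360 + $1,160 = $41,180 (under)
Sep 2029–Dec 2029: $5,050 + $17,360 + $1,160 + $5,020 = $28,590 (under)
Oct 2029–Jan 2030: $17,360 + $1,160 + $5,020 + $21,110 = $44,650 (under)
Nov 2029–Feb 2030: $1,160 + $5,020 + $21,110 + $35,470 = $62,760 (over)
Dec 2029–Mar 2030: $5,020 + $21,110 + $35,470 + $520 = $62,120 (over)
Jan 2030–Apr 2030: $21,110 + $35,470 + $520 + $320 = $57,420 (over)
Feb 2030–May 2030: $35,470 + $520 + $320 + $10,990 = $47,300 (over)
Mar 2030–Jun 2030: $520 + $320 + $10,990 + $17,610 = $29,440 (under)
5 windows exceed the threshold.

5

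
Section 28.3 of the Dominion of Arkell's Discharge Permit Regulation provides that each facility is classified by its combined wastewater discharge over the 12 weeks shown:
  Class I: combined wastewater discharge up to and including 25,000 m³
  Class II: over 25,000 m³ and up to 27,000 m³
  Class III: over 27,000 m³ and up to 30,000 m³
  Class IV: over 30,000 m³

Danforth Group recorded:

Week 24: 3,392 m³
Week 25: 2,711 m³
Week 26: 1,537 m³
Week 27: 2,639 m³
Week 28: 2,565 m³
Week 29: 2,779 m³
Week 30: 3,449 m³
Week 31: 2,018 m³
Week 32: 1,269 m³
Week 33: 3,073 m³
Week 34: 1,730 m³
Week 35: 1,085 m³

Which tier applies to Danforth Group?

Class III

Combined wastewater discharge: 3,392 m³ + 2,711 m³ + 1,537 m³ + 2,639 m³ + 2,565 m³ + 2,779 m³ + 3,449 m³ + 2,018 m³ + 1,269 m³ + 3,073 m³ + 1,730 m³ + 1,085 m³ = 28,247 m³.
27,000 m³ < 28,247 m³ ≤ 30,000 m³, so Class III applies.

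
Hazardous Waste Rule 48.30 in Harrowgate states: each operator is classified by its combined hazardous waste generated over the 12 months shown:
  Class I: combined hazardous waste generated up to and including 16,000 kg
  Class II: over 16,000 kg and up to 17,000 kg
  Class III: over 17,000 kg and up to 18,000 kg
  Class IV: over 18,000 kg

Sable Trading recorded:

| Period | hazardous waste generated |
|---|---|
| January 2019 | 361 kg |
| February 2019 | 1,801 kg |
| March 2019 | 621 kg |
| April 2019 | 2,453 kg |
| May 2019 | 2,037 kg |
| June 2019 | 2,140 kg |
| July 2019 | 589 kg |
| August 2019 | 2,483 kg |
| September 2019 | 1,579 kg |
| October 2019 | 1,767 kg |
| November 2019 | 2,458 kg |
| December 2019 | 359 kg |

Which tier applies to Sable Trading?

Class IV

Combined hazardous waste generated: 361 kg + 1,801 kg + 621 kg + 2,453 kg + 2,037 kg + 2,140 kg + 589 kg + 2,483 kg + 1,579 kg + 1,767 kg + 2,458 kg + 359 kg = 18,648 kg.
18,648 kg > 18,000 kg, so Class IV applies.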